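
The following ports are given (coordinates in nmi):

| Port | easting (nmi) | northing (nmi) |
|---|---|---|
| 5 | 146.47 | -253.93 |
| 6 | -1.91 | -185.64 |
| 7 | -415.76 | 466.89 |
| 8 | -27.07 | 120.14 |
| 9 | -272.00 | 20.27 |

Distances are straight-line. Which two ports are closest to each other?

Pairwise distances:
5–6: √((-148.38)² + (68.29)²) = √(22016.6244 + 4663.5241) = 163.34 nmi
8–9: √((-244.93)² + (-99.87)²) = √(59990.7049 + 9974.0169) = 264.51 nmi
6–8: √((-25.16)² + (305.78)²) = √(633.0256 + 93501.4084) = 306.81 nmi
6–9: √((-270.09)² + (205.91)²) = √(72948.6081 + 42398.9281) = 339.63 nmi
5–8: √((-173.54)² + (374.07)²) = √(30116.1316 + 139928.3649) = 412.36 nmi
7–9: √((143.76)² + (-446.62)²) = √(20666.9376 + 199469.4244) = 469.19 nmi
5–9: √((-418.47)² + (274.20)²) = √(175117.1409 + 75185.6400) = 500.30 nmi
7–8: √((388.69)² + (-346.75)²) = √(151079.9161 + 120235.5625) = 520.88 nmi
6–7: √((-413.85)² + (652.53)²) = √(171271.8225 + 425795.4009) = 772.70 nmi
5–7: √((-562.23)² + (720.82)²) = √(316102.5729 + 519581.4724) = 914.16 nmi
Closest pair: 5–6 at 163.34 nmi.

5 and 6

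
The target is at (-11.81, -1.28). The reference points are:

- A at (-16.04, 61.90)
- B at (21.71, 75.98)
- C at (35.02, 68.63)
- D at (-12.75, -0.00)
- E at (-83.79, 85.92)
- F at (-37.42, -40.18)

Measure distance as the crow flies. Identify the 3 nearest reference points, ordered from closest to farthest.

D, F, A

Distances from (-11.81, -1.28):
A: √((-4.23)² + (63.18)²) = √(17.8929 + 3991.7124) = 63.32
B: √((33.52)² + (77.26)²) = √(1123.5904 + 5969.1076) = 84.22
C: √((46.83)² + (69.91)²) = √(2193.0489 + 4887.4081) = 84.15
D: √((-0.94)² + (1.28)²) = √(0.8836 + 1.6384) = 1.59
E: √((-71.98)² + (87.20)²) = √(5181.1204 + 7603.8400) = 113.07
F: √((-25.61)² + (-38.90)²) = √(655.8721 + 1513.2100) = 46.57
Sorted: D (1.59) < F (46.57) < A (63.32) < C (84.15) < B (84.22) < …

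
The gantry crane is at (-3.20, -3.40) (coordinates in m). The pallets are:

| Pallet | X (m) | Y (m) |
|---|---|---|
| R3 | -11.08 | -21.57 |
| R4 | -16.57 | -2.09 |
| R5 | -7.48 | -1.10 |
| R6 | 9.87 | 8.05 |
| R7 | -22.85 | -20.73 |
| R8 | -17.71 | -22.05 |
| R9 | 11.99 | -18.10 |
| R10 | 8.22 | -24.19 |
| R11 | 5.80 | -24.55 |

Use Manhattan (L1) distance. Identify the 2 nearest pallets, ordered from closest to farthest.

R5, R4

Distances from (-3.20, -3.40):
R3: 26.05 m
R4: 14.68 m
R5: 6.58 m
R6: 24.52 m
R7: 36.98 m
R8: 33.16 m
R9: 29.89 m
R10: 32.21 m
R11: 30.15 m
Sorted: R5 (6.58 m) < R4 (14.68 m) < R6 (24.52 m) < R3 (26.05 m) < …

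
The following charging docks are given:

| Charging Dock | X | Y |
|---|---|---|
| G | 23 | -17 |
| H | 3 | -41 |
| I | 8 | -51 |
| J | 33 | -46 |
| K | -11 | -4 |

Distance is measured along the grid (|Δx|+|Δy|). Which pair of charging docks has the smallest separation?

H and I

Pairwise distances:
G–H: |-20| + |-24| = 20 + 24 = 44
G–I: |-15| + |-34| = 15 + 34 = 49
G–J: |10| + |-29| = 10 + 29 = 39
G–K: |-34| + |13| = 34 + 13 = 47
H–I: |5| + |-10| = 5 + 10 = 15
H–J: |30| + |-5| = 30 + 5 = 35
H–K: |-14| + |37| = 14 + 37 = 51
I–J: |25| + |5| = 25 + 5 = 30
I–K: |-19| + |47| = 19 + 47 = 66
J–K: |-44| + |42| = 44 + 42 = 86
Closest pair: H–I at 15.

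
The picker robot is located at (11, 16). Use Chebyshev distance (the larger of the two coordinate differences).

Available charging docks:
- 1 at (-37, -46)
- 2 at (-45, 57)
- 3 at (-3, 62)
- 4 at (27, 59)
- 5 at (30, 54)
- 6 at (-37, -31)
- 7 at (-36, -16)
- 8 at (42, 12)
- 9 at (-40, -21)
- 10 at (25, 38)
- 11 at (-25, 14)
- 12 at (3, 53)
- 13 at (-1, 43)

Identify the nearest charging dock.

Distances from (11, 16):
1: max(|-48|, |-62|) = 62
2: max(|-56|, |41|) = 56
3: max(|-14|, |46|) = 46
4: max(|16|, |43|) = 43
5: max(|19|, |38|) = 38
6: max(|-48|, |-47|) = 48
7: max(|-47|, |-32|) = 47
8: max(|31|, |-4|) = 31
9: max(|-51|, |-37|) = 51
10: max(|14|, |22|) = 22
11: max(|-36|, |-2|) = 36
12: max(|-8|, |37|) = 37
13: max(|-12|, |27|) = 27
Minimum: 10 at 22.

10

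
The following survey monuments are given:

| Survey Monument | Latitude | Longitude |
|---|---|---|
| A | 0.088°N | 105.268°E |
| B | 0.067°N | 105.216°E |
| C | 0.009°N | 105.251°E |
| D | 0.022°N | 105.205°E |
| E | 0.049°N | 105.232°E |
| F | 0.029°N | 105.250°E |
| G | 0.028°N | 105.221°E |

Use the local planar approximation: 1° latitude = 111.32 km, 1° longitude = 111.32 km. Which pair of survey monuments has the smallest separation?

D and G

Pairwise distances:
A–B: 6.243 km
A–C: 8.996 km
A–D: 10.157 km
A–E: 5.908 km
A–F: 6.867 km
A–G: 8.484 km
B–C: 7.541 km
B–D: 5.157 km
B–E: 2.681 km
B–F: 5.676 km
B–G: 4.377 km
C–D: 5.321 km
C–E: 4.930 km
C–F: 2.229 km
C–G: 3.953 km
D–E: 4.251 km
D–F: 5.070 km
D–G: 1.902 km
E–F: 2.995 km
E–G: 2.639 km
F–G: 3.230 km
Closest pair: D–G at 1.902 km.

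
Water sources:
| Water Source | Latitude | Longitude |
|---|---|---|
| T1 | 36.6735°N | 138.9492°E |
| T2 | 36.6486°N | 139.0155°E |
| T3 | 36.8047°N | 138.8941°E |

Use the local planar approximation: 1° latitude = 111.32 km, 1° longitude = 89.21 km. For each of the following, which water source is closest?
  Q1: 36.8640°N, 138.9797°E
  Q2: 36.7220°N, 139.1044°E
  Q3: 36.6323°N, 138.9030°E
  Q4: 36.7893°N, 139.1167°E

Q1 at 36.8640°N, 138.9797°E:
  T1: √((-0.1905·111.32)² + (-0.0305·89.21)²) = √(449.713946 + 7.403324) = 21.3803 km
  T2: √((-0.2154·111.32)² + (0.0358·89.21)²) = √(574.960214 + 10.199835) = 24.1901 km
  T3: √((-0.0593·111.32)² + (-0.0856·89.21)²) = √(43.576845 + 58.314238) = 10.0941 km
  → nearest: T3 (10.0941 km)
Q2 at 36.7220°N, 139.1044°E:
  T1: √((-0.0485·111.32)² + (-0.1552·89.21)²) = √(29.149417 + 191.694880) = 14.8608 km
  T2: √((-0.0734·111.32)² + (-0.0889·89.21)²) = √(66.763411 + 62.897097) = 11.3869 km
  T3: √((0.0827·111.32)² + (-0.2103·89.21)²) = √(84.753456 + 351.969981) = 20.8979 km
  → nearest: T2 (11.3869 km)
Q3 at 36.6323°N, 138.9030°E:
  T1: √((0.0412·111.32)² + (0.0462·89.21)²) = √(21.034918 + 16.986779) = 6.1662 km
  T2: √((0.0163·111.32)² + (0.1125·89.21)²) = √(3.292468 + 100.723805) = 10.1988 km
  T3: √((0.1724·111.32)² + (-0.0089·89.21)²) = √(368.316282 + 0.630387) = 19.2080 km
  → nearest: T1 (6.1662 km)
Q4 at 36.7893°N, 139.1167°E:
  T1: √((-0.1158·111.32)² + (-0.1675·89.21)²) = √(166.174168 + 223.283536) = 19.7347 km
  T2: √((-0.1407·111.32)² + (-0.1012·89.21)²) = √(245.320923 + 81.505723) = 18.0783 km
  T3: √((0.0154·111.32)² + (-0.2226·89.21)²) = √(2.938920 + 394.345963) = 19.9320 km
  → nearest: T2 (18.0783 km)

Q1→T3; Q2→T2; Q3→T1; Q4→T2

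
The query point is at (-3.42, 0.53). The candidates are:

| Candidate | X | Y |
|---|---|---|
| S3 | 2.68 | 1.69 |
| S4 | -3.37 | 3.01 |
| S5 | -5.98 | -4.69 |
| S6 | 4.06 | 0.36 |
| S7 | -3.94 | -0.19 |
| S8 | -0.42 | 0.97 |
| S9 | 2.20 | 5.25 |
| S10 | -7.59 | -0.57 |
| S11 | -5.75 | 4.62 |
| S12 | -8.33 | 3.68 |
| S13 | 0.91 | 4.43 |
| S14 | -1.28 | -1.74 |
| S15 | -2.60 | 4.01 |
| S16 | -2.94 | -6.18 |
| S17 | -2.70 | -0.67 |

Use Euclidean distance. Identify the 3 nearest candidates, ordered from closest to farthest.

S7, S17, S4

Distances from (-3.42, 0.53):
S3: √((6.10)² + (1.16)²) = √(37.21000 + 1.34560) = 6.209
S4: √((0.05)² + (2.48)²) = √(0.00250 + 6.15040) = 2.481
S5: √((-2.56)² + (-5.22)²) = √(6.55360 + 27.24840) = 5.814
S6: √((7.48)² + (-0.17)²) = √(55.95040 + 0.02890) = 7.482
S7: √((-0.52)² + (-0.72)²) = √(0.27040 + 0.51840) = 0.888
S8: √((3.00)² + (0.44)²) = √(9.00000 + 0.19360) = 3.032
S9: √((5.62)² + (4.72)²) = √(31.58440 + 22.27840) = 7.339
S10: √((-4.17)² + (-1.10)²) = √(17.38890 + 1.21000) = 4.313
S11: √((-2.33)² + (4.09)²) = √(5.42890 + 16.72810) = 4.707
S12: √((-4.91)² + (3.15)²) = √(24.10810 + 9.92250) = 5.834
S13: √((4.33)² + (3.90)²) = √(18.74890 + 15.21000) = 5.827
S14: √((2.14)² + (-2.27)²) = √(4.57960 + 5.15290) = 3.120
S15: √((0.82)² + (3.48)²) = √(0.67240 + 12.11040) = 3.575
S16: √((0.48)² + (-6.71)²) = √(0.23040 + 45.02410) = 6.727
S17: √((0.72)² + (-1.20)²) = √(0.51840 + 1.44000) = 1.399
Sorted: S7 (0.888) < S17 (1.399) < S4 (2.481) < S8 (3.032) < S14 (3.120) < …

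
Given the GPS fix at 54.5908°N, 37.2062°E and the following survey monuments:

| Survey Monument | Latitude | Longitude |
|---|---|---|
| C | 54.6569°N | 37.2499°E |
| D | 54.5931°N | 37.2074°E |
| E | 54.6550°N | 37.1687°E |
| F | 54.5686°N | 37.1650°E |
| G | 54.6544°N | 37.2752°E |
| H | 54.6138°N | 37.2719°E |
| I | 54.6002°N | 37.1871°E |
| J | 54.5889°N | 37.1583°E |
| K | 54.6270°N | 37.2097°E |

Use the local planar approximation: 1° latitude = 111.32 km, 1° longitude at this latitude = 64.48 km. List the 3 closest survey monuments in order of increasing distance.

D, I, J

Distances from 54.5908°N, 37.2062°E:
C: √((0.0661·111.32)² + (0.0437·64.48)²) = √(54.143872 + 7.939862) = 7.8793 km
D: √((0.0023·111.32)² + (0.0012·64.48)²) = √(0.065554 + 0.005987) = 0.2675 km
E: √((0.0642·111.32)² + (-0.0375·64.48)²) = √(51.075950 + 5.846724) = 7.5447 km
F: √((-0.0222·111.32)² + (-0.0412·64.48)²) = √(6.107343 + 7.057396) = 3.6283 km
G: √((0.0636·111.32)² + (0.0690·64.48)²) = √(50.125720 + 19.794669) = 8.3618 km
H: √((0.0230·111.32)² + (0.0657·64.48)²) = √(6.555443 + 17.946543) = 4.9499 km
I: √((0.0094·111.32)² + (-0.0191·64.48)²) = √(1.094970 + 1.516760) = 1.6161 km
J: √((-0.0019·111.32)² + (-0.0479·64.48)²) = √(0.044736 + 9.539401) = 3.0958 km
K: √((0.0362·111.32)² + (0.0035·64.48)²) = √(16.239159 + 0.050931) = 4.0361 km
Sorted: D (0.2675 km) < I (1.6161 km) < J (3.0958 km) < F (3.6283 km) < K (4.0361 km) < …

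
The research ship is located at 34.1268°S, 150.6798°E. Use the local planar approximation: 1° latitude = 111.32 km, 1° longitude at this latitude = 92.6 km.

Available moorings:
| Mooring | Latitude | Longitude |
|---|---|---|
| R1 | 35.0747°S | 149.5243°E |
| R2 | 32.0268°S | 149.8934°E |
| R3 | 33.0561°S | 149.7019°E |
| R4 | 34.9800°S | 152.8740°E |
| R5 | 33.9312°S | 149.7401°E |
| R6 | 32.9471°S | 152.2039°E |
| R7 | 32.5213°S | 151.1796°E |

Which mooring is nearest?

R5

Distances from 34.1268°S, 150.6798°E:
R1: √((-0.9479·111.32)² + (-1.1555·92.6)²) = √(11134.518517 + 11448.850200) = 150.2776 km
R2: √((2.1000·111.32)² + (-0.7864·92.6)²) = √(54649.347984 + 5302.845610) = 244.8514 km
R3: √((1.0707·111.32)² + (-0.9779·92.6)²) = √(14206.333335 + 8199.943607) = 149.6873 km
R4: √((-0.8532·111.32)² + (2.1942·92.6)²) = √(9020.863034 + 41283.298980) = 224.2859 km
R5: √((0.1956·111.32)² + (-0.9397·92.6)²) = √(474.115437 + 7571.822543) = 89.6992 km
R6: √((1.1797·111.32)² + (1.5241·92.6)²) = √(17246.046556 + 19918.145454) = 192.7802 km
R7: √((1.6055·111.32)² + (0.4998·92.6)²) = √(31942.361113 + 2141.975391) = 184.6194 km
Minimum: R5 at 89.6992 km.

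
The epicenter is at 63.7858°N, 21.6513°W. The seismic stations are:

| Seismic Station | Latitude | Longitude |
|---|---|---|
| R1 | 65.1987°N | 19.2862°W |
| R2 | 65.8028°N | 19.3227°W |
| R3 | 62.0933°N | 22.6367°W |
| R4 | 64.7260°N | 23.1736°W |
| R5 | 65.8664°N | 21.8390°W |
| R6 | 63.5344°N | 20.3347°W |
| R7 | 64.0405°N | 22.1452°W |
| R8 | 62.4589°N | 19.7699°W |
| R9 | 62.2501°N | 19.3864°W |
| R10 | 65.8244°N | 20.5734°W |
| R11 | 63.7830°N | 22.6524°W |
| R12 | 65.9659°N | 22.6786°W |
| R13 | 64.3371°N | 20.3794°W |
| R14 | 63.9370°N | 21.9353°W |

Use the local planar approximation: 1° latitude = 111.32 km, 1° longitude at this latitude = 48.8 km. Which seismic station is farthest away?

R2

Distances from 63.7858°N, 21.6513°W:
R1: √((1.4129·111.32)² + (2.3651·48.8)²) = √(24738.265464 + 13321.056189) = 195.0880 km
R2: √((2.0170·111.32)² + (2.3286·48.8)²) = √(50414.816612 + 12913.067769) = 251.6503 km
R3: √((-1.6925·111.32)² + (-0.9854·48.8)²) = √(35497.988963 + 2312.409580) = 194.4490 km
R4: √((0.9402·111.32)² + (-1.5223·48.8)²) = √(10954.356966 + 5518.742602) = 128.3476 km
R5: √((2.0806·111.32)² + (-0.1877·48.8)²) = √(53644.300128 + 83.901203) = 231.7934 km
R6: √((-0.2514·111.32)² + (1.3166·48.8)²) = √(783.207688 + 4128.072780) = 70.0805 km
R7: √((0.2547·111.32)² + (-0.4939·48.8)²) = √(803.904177 + 580.921829) = 37.2133 km
R8: √((-1.3269·111.32)² + (1.8814·48.8)²) = √(21818.394174 + 8429.502104) = 173.9192 km
R9: √((-1.5357·111.32)² + (2.2649·48.8)²) = √(29225.312513 + 12216.244255) = 203.5720 km
R10: √((2.0386·111.32)² + (1.0779·48.8)²) = √(51500.380183 + 2766.919906) = 232.9534 km
R11: √((-0.0028·111.32)² + (-1.0011·48.8)²) = √(0.097154 + 2386.682050) = 48.8547 km
R12: √((2.1801·111.32)² + (-1.0273·48.8)²) = √(58897.820640 + 2513.241487) = 247.8126 km
R13: √((0.5513·111.32)² + (1.2719·48.8)²) = √(3766.364782 + 3852.526002) = 87.2863 km
R14: √((0.1512·111.32)² + (-0.2840·48.8)²) = √(283.302220 + 192.077425) = 21.8032 km
Maximum: R2 at 251.6503 km.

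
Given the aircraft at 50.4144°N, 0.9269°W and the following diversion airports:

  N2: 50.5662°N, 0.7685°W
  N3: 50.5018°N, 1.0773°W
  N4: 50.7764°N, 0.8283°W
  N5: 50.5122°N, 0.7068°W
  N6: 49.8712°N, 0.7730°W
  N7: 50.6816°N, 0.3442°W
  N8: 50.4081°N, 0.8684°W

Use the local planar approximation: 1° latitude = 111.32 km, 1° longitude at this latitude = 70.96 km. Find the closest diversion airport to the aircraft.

Distances from 50.4144°N, 0.9269°W:
N2: 20.2952 km
N3: 14.4416 km
N4: 40.9007 km
N5: 19.0384 km
N6: 61.4473 km
N7: 50.9356 km
N8: 4.2100 km
Minimum: N8 at 4.2100 km.

N8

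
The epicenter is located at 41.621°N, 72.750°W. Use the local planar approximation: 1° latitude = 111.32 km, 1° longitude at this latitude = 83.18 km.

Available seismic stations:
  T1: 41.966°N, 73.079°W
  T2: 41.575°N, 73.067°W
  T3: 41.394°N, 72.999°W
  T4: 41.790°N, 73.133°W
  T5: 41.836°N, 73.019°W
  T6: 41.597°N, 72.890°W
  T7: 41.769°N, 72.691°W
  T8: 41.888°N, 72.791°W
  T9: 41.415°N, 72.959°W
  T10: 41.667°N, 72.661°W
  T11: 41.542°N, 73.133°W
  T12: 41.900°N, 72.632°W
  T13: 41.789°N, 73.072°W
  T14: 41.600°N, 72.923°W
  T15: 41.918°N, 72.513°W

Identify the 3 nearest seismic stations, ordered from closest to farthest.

T10, T6, T14

Distances from 41.621°N, 72.750°W:
T1: √((0.345·111.32)² + (-0.329·83.18)²) = √(1474.97475 + 748.91000) = 47.158 km
T2: √((-0.046·111.32)² + (-0.317·83.18)²) = √(26.22177 + 695.27459) = 26.861 km
T3: √((-0.227·111.32)² + (-0.249·83.18)²) = √(638.55471 + 428.97949) = 32.673 km
T4: √((0.169·111.32)² + (-0.383·83.18)²) = √(353.93198 + 1014.92834) = 36.998 km
T5: √((0.215·111.32)² + (-0.269·83.18)²) = √(572.82678 + 500.65942) = 32.764 km
T6: √((-0.024·111.32)² + (-0.140·83.18)²) = √(7.13787 + 135.61068) = 11.948 km
T7: √((0.148·111.32)² + (0.059·83.18)²) = √(271.43749 + 24.08473) = 17.191 km
T8: √((0.267·111.32)² + (-0.041·83.18)²) = √(883.42344 + 11.63069) = 29.917 km
T9: √((-0.206·111.32)² + (-0.209·83.18)²) = √(525.87295 + 302.22501) = 28.777 km
T10: √((0.046·111.32)² + (0.089·83.18)²) = √(26.22177 + 54.80471) = 9.001 km
T11: √((-0.079·111.32)² + (-0.383·83.18)²) = √(77.33936 + 1014.92834) = 33.049 km
T12: √((0.279·111.32)² + (0.118·83.18)²) = √(964.61676 + 96.33894) = 32.572 km
T13: √((0.168·111.32)² + (-0.322·83.18)²) = √(349.75583 + 717.38051) = 32.667 km
T14: √((-0.021·111.32)² + (-0.173·83.18)²) = √(5.46493 + 207.07613) = 14.579 km
T15: √((0.297·111.32)² + (0.237·83.18)²) = √(1093.09849 + 388.62839) = 38.493 km
Sorted: T10 (9.001 km) < T6 (11.948 km) < T14 (14.579 km) < T7 (17.191 km) < T2 (26.861 km) < …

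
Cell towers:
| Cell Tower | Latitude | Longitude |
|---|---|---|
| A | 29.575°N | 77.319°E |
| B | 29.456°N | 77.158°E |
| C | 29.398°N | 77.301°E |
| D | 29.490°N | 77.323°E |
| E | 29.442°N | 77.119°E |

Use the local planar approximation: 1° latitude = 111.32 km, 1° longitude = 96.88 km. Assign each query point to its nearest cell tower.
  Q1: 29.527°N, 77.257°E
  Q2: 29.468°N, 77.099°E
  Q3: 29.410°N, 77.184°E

Q1 at 29.527°N, 77.257°E:
  A: 8.039 km
  B: 12.428 km
  C: 14.980 km
  D: 7.606 km
  E: 16.379 km
  → nearest: D (7.606 km)
Q2 at 29.468°N, 77.099°E:
  A: 24.416 km
  B: 5.870 km
  C: 21.064 km
  D: 21.839 km
  E: 3.483 km
  → nearest: E (3.483 km)
Q3 at 29.410°N, 77.184°E:
  A: 22.548 km
  B: 5.707 km
  C: 11.413 km
  D: 16.145 km
  E: 7.235 km
  → nearest: B (5.707 km)

Q1→D; Q2→E; Q3→B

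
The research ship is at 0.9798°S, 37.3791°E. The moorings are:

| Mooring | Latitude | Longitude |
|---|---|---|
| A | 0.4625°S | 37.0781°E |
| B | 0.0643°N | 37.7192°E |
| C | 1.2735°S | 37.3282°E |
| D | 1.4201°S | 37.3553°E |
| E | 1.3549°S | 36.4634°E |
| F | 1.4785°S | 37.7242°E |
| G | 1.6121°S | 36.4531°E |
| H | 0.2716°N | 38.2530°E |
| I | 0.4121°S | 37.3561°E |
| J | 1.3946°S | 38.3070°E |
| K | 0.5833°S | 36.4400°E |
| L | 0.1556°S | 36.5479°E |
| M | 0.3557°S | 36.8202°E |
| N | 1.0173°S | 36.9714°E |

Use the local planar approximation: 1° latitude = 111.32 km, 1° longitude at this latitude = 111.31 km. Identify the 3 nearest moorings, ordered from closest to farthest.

Distances from 0.9798°S, 37.3791°E:
A: 66.6233 km
B: 122.2389 km
C: 33.1820 km
D: 49.0857 km
E: 110.1481 km
F: 67.5093 km
G: 124.8138 km
H: 169.9068 km
I: 63.2482 km
J: 113.1365 km
K: 113.4679 km
L: 130.3003 km
M: 93.2576 km
N: 45.5727 km
Sorted: C (33.1820 km) < N (45.5727 km) < D (49.0857 km) < I (63.2482 km) < A (66.6233 km) < …

C, N, D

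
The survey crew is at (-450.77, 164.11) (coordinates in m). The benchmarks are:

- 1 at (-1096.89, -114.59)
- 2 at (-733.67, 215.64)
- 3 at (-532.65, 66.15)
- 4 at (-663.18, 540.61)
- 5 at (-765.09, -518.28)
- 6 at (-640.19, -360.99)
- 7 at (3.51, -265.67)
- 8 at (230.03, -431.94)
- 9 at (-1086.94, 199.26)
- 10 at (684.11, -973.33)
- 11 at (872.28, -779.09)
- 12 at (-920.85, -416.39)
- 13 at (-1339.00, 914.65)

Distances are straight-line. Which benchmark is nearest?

3

Distances from (-450.77, 164.11):
1: √((-646.12)² + (-278.70)²) = √(417471.0544 + 77673.6900) = 703.67 m
2: √((-282.90)² + (51.53)²) = √(80032.4100 + 2655.3409) = 287.55 m
3: √((-81.88)² + (-97.96)²) = √(6704.3344 + 9596.1616) = 127.67 m
4: √((-212.41)² + (376.50)²) = √(45118.0081 + 141752.2500) = 432.28 m
5: √((-314.32)² + (-682.39)²) = √(98797.0624 + 465656.1121) = 751.30 m
6: √((-189.42)² + (-525.10)²) = √(35879.9364 + 275730.0100) = 558.22 m
7: √((454.28)² + (-429.78)²) = √(206370.3184 + 184710.8484) = 625.36 m
8: √((680.80)² + (-596.05)²) = √(463488.6400 + 355275.6025) = 904.86 m
9: √((-636.17)² + (35.15)²) = √(404712.2689 + 1235.5225) = 637.14 m
10: √((1134.88)² + (-1137.44)²) = √(1287952.6144 + 1293769.7536) = 1606.77 m
11: √((1323.05)² + (-943.20)²) = √(1750461.3025 + 889626.2400) = 1624.83 m
12: √((-470.08)² + (-580.50)²) = √(220975.2064 + 336980.2500) = 746.96 m
13: √((-888.23)² + (750.54)²) = √(788952.5329 + 563310.2916) = 1162.87 m
Minimum: 3 at 127.67 m.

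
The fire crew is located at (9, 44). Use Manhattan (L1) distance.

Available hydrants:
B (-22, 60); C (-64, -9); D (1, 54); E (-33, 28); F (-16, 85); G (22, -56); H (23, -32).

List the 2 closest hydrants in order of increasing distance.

D, B

Distances from (9, 44):
B: |-31| + |16| = 31 + 16 = 47
C: |-73| + |-53| = 73 + 53 = 126
D: |-8| + |10| = 8 + 10 = 18
E: |-42| + |-16| = 42 + 16 = 58
F: |-25| + |41| = 25 + 41 = 66
G: |13| + |-100| = 13 + 100 = 113
H: |14| + |-76| = 14 + 76 = 90
Sorted: D (18) < B (47) < E (58) < F (66) < …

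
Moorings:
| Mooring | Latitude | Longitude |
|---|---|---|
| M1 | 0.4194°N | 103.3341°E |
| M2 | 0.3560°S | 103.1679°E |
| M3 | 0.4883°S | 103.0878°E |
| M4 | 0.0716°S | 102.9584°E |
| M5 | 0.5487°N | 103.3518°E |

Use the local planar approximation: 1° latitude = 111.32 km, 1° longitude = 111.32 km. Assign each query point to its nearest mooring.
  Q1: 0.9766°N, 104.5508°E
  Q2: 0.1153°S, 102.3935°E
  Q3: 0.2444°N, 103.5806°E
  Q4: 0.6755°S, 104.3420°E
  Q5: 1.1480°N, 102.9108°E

Q1 at 0.9766°N, 104.5508°E:
  M1: 148.9706 km
  M2: 213.7876 km
  M3: 230.4701 km
  M4: 212.2234 km
  M5: 141.7178 km
  → nearest: M5 (141.7178 km)
Q2 at 0.1153°S, 102.3935°E:
  M1: 120.4435 km
  M2: 90.2744 km
  M3: 87.7369 km
  M4: 63.0726 km
  M5: 129.7838 km
  → nearest: M4 (63.0726 km)
Q3 at 0.2444°N, 103.5806°E:
  M1: 33.6524 km
  M2: 81.1034 km
  M3: 98.2963 km
  M4: 77.6842 km
  M5: 42.3818 km
  → nearest: M1 (33.6524 km)
Q4 at 0.6755°S, 104.3420°E:
  M1: 165.6638 km
  M2: 135.4537 km
  M3: 141.1642 km
  M4: 168.0543 km
  M5: 175.2773 km
  → nearest: M2 (135.4537 km)
Q5 at 1.1480°N, 102.9108°E:
  M1: 93.8026 km
  M2: 169.8539 km
  M3: 183.2155 km
  M4: 135.8692 km
  M5: 82.8300 km
  → nearest: M5 (82.8300 km)

Q1→M5; Q2→M4; Q3→M1; Q4→M2; Q5→M5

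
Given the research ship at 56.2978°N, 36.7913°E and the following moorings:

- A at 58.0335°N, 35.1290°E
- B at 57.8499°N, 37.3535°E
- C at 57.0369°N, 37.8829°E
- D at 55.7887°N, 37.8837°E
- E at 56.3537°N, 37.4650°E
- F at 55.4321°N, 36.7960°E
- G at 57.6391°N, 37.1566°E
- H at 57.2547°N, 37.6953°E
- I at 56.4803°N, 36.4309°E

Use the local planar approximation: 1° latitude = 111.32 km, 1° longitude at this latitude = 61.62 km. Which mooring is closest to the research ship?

Distances from 56.2978°N, 36.7913°E:
A: 218.6901 km
B: 176.2185 km
C: 106.2729 km
D: 87.9941 km
E: 41.9772 km
F: 96.3702 km
G: 151.0007 km
H: 120.2079 km
I: 30.0986 km
Minimum: I at 30.0986 km.

I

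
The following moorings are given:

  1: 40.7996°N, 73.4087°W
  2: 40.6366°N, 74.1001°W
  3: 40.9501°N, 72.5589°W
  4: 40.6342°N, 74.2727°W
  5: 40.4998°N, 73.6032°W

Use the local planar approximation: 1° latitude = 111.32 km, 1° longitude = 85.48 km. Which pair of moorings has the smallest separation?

2 and 4

Pairwise distances:
2–4: 14.7563 km
1–5: 37.2857 km
2–5: 45.1225 km
4–5: 59.1522 km
1–2: 61.8236 km
1–3: 74.5479 km
1–4: 76.1153 km
3–5: 102.3783 km
2–3: 136.2858 km
3–4: 150.6573 km
Closest pair: 2–4 at 14.7563 km.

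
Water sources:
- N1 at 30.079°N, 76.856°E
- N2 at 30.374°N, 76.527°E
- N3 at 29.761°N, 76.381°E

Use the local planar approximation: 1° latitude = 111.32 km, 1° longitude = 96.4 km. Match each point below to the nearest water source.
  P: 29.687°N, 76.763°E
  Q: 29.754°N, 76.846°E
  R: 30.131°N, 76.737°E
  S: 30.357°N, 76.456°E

P→N3; Q→N1; R→N1; S→N2

P at 29.687°N, 76.763°E:
  N1: √((0.392·111.32)² + (0.093·96.4)²) = √(1904.22617 + 80.37481) = 44.549 km
  N2: √((0.687·111.32)² + (-0.236·96.4)²) = √(5848.70706 + 517.58070) = 79.789 km
  N3: √((0.074·111.32)² + (-0.382·96.4)²) = √(67.85937 + 1356.06590) = 37.735 km
  → nearest: N3 (37.735 km)
Q at 29.754°N, 76.846°E:
  N1: √((0.325·111.32)² + (0.010·96.4)²) = √(1308.92004 + 0.92930) = 36.192 km
  N2: √((0.620·111.32)² + (-0.319·96.4)²) = √(4763.53954 + 945.66090) = 75.559 km
  N3: √((0.007·111.32)² + (-0.465·96.4)²) = √(0.60721 + 2009.37028) = 44.833 km
  → nearest: N1 (36.192 km)
R at 30.131°N, 76.737°E:
  N1: √((-0.052·111.32)² + (0.119·96.4)²) = √(33.50835 + 131.59761) = 12.849 km
  N2: √((0.243·111.32)² + (-0.210·96.4)²) = √(731.74362 + 409.81954) = 33.787 km
  N3: √((-0.370·111.32)² + (-0.356·96.4)²) = √(1696.48429 + 1177.75258) = 53.612 km
  → nearest: N1 (12.849 km)
S at 30.357°N, 76.456°E:
  N1: √((-0.278·111.32)² + (0.400·96.4)²) = √(957.71433 + 1486.87360) = 49.443 km
  N2: √((0.017·111.32)² + (0.071·96.4)²) = √(3.58133 + 46.84581) = 7.101 km
  N3: √((-0.596·111.32)² + (-0.075·96.4)²) = √(4401.88725 + 52.27290) = 66.739 km
  → nearest: N2 (7.101 km)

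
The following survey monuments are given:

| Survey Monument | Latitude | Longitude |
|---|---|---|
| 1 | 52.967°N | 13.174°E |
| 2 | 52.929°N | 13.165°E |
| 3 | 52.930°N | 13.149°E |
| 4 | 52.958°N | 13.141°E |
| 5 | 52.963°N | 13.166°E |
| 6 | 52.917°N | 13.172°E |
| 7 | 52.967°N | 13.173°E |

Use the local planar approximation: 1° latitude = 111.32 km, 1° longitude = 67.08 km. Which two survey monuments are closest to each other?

Pairwise distances:
1–7: 0.067 km
5–7: 0.647 km
1–5: 0.697 km
2–3: 1.079 km
2–6: 1.416 km
4–5: 1.767 km
3–6: 2.115 km
4–7: 2.369 km
1–4: 2.430 km
3–4: 3.163 km
2–4: 3.607 km
2–5: 3.785 km
3–5: 3.846 km
2–7: 4.264 km
1–2: 4.273 km
3–7: 4.422 km
1–3: 4.447 km
4–6: 5.016 km
5–6: 5.137 km
6–7: 5.566 km
1–6: 5.568 km
Closest pair: 1–7 at 0.067 km.

1 and 7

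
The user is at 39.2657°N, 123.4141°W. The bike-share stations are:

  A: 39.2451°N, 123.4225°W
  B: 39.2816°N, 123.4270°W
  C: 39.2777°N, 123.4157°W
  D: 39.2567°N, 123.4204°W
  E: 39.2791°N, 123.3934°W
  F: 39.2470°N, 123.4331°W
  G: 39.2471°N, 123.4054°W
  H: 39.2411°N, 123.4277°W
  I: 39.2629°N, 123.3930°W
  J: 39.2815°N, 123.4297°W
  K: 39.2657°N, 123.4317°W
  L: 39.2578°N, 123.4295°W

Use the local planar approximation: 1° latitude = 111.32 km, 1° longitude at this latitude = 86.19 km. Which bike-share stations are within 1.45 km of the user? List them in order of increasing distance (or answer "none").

Distances from 39.2657°N, 123.4141°W:
A: √((-0.0206·111.32)² + (-0.0084·86.19)²) = √(5.258730 + 0.524170) = 2.4048 km
B: √((0.0159·111.32)² + (-0.0129·86.19)²) = √(3.132858 + 1.236213) = 2.0902 km
C: √((0.0120·111.32)² + (-0.0016·86.19)²) = √(1.784469 + 0.019018) = 1.3429 km
D: √((-0.0090·111.32)² + (-0.0063·86.19)²) = √(1.003764 + 0.294846) = 1.1396 km
E: √((0.0134·111.32)² + (0.0207·86.19)²) = √(2.225133 + 3.183131) = 2.3256 km
F: √((-0.0187·111.32)² + (-0.0190·86.19)²) = √(4.333408 + 2.681767) = 2.6486 km
G: √((-0.0186·111.32)² + (0.0087·86.19)²) = √(4.287186 + 0.562280) = 2.2022 km
H: √((-0.0246·111.32)² + (-0.0136·86.19)²) = √(7.499229 + 1.374015) = 2.9788 km
I: √((-0.0028·111.32)² + (0.0211·86.19)²) = √(0.097154 + 3.307339) = 1.8451 km
J: √((0.0158·111.32)² + (-0.0156·86.19)²) = √(3.093574 + 1.807852) = 2.2139 km
K: √((0.0000·111.32)² + (-0.0176·86.19)²) = √(0.000000 + 2.301119) = 1.5169 km
L: √((-0.0079·111.32)² + (-0.0154·86.19)²) = √(0.773394 + 1.761794) = 1.5922 km
Threshold 1.45 km: D (1.1396 km), C (1.3429 km) are within range.

D, C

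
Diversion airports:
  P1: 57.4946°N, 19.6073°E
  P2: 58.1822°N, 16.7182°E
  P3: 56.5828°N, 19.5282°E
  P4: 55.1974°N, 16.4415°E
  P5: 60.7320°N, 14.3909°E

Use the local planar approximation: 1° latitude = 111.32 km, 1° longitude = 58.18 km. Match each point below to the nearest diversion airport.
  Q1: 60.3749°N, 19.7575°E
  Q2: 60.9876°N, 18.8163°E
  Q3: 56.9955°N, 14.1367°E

Q1→P2; Q2→P5; Q3→P2

Q1 at 60.3749°N, 19.7575°E:
  P1: √((-2.8803·111.32)² + (-0.1502·58.18)²) = √(102806.800660 + 76.363759) = 320.7541 km
  P2: √((-2.1927·111.32)² + (-3.0393·58.18)²) = √(59580.593979 + 31267.601907) = 301.4103 km
  P3: √((-3.7921·111.32)² + (-0.2293·58.18)²) = √(178199.285420 + 177.973583) = 422.3473 km
  P4: √((-5.1775·111.32)² + (-3.3160·58.18)²) = √(332190.042696 + 37220.009323) = 607.7911 km
  P5: √((0.3571·111.32)² + (-5.3666·58.18)²) = √(1580.251080 + 97486.816056) = 314.7492 km
  → nearest: P2 (301.4103 km)
Q2 at 60.9876°N, 18.8163°E:
  P1: √((-3.4930·111.32)² + (0.7910·58.18)²) = √(151197.136637 + 2117.875375) = 391.5546 km
  P2: √((-2.8054·111.32)² + (-2.0981·58.18)²) = √(97529.496157 + 14900.464303) = 335.3058 km
  P3: √((-4.4048·111.32)² + (0.7119·58.18)²) = √(240435.606474 + 1715.479054) = 492.0885 km
  P4: √((-5.7902·111.32)² + (-2.3748·58.18)²) = √(415464.121729 + 19089.805975) = 659.2070 km
  P5: √((-0.2556·111.32)² + (-4.4254·58.18)²) = √(809.595516 + 66290.683494) = 259.0372 km
  → nearest: P5 (259.0372 km)
Q3 at 56.9955°N, 14.1367°E:
  P1: √((0.4991·111.32)² + (5.4706·58.18)²) = √(3086.892709 + 101301.845213) = 323.0925 km
  P2: √((1.1867·111.32)² + (2.5815·58.18)²) = √(17451.319917 + 22557.537737) = 200.0221 km
  P3: √((-0.4127·111.32)² + (5.3915·58.18)²) = √(2110.645679 + 98393.555186) = 317.0240 km
  P4: √((-1.7981·111.32)² + (2.3048·58.18)²) = √(40065.823858 + 17981.003450) = 240.9291 km
  P5: √((3.7365·111.32)² + (0.2542·58.18)²) = √(173012.056550 + 218.725051) = 416.2100 km
  → nearest: P2 (200.0221 km)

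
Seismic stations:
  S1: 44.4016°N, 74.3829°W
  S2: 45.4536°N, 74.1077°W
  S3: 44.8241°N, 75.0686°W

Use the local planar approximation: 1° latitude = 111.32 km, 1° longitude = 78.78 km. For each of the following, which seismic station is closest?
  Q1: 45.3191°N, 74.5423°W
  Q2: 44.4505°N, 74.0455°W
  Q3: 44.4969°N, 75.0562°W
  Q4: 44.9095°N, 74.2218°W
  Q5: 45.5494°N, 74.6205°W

Q1 at 45.3191°N, 74.5423°W:
  S1: √((-0.9175·111.32)² + (0.1594·78.78)²) = √(10431.782923 + 157.691610) = 102.9052 km
  S2: √((0.1345·111.32)² + (0.4346·78.78)²) = √(224.176954 + 1172.226127) = 37.3685 km
  S3: √((-0.4950·111.32)² + (-0.5263·78.78)²) = √(3036.384692 + 1719.090313) = 68.9600 km
  → nearest: S2 (37.3685 km)
Q2 at 44.4505°N, 74.0455°W:
  S1: √((-0.0489·111.32)² + (-0.3374·78.78)²) = √(29.632215 + 706.516176) = 27.1321 km
  S2: √((1.0031·111.32)² + (-0.0622·78.78)²) = √(12469.092771 + 24.011137) = 111.7726 km
  S3: √((0.3736·111.32)² + (-1.0231·78.78)²) = √(1729.657564 + 6496.330662) = 90.6972 km
  → nearest: S1 (27.1321 km)
Q3 at 44.4969°N, 75.0562°W:
  S1: √((-0.0953·111.32)² + (0.6733·78.78)²) = √(112.546553 + 2813.514657) = 54.0931 km
  S2: √((0.9567·111.32)² + (0.9485·78.78)²) = √(11342.216772 + 5583.501323) = 130.0989 km
  S3: √((0.3272·111.32)² + (-0.0124·78.78)²) = √(1326.700783 + 0.954279) = 36.4370 km
  → nearest: S3 (36.4370 km)
Q4 at 44.9095°N, 74.2218°W:
  S1: √((-0.5079·111.32)² + (-0.1611·78.78)²) = √(3196.706919 + 161.073106) = 57.9464 km
  S2: √((0.5441·111.32)² + (0.1141·78.78)²) = √(3668.629442 + 80.798489) = 61.2326 km
  S3: √((-0.0854·111.32)² + (-0.8468·78.78)²) = √(90.377877 + 4450.344712) = 67.3849 km
  → nearest: S1 (57.9464 km)
Q5 at 45.5494°N, 74.6205°W:
  S1: √((-1.1478·111.32)² + (0.2376·78.78)²) = √(16325.964061 + 350.368316) = 129.1369 km
  S2: √((-0.0958·111.32)² + (0.5128·78.78)²) = √(113.730622 + 1632.029430) = 41.7823 km
  S3: √((-0.7253·111.32)² + (-0.4481·78.78)²) = √(6519.011546 + 1246.183053) = 88.1203 km
  → nearest: S2 (41.7823 km)

Q1→S2; Q2→S1; Q3→S3; Q4→S1; Q5→S2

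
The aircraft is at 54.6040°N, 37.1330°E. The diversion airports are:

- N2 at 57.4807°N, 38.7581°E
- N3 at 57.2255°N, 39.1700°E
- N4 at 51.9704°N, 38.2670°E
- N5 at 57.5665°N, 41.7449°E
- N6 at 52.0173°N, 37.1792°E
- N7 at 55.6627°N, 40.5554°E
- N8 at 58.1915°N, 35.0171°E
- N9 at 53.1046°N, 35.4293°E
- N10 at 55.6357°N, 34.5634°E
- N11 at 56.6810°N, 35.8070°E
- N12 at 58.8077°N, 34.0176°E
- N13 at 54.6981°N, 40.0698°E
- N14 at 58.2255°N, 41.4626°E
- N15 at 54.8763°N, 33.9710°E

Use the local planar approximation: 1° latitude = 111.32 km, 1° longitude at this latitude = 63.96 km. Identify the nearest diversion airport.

N13

Distances from 54.6040°N, 37.1330°E:
N2: √((2.8767·111.32)² + (1.6251·63.96)²) = √(102549.971030 + 10803.813802) = 336.6805 km
N3: √((2.6215·111.32)² + (2.0370·63.96)²) = √(85162.052412 + 16974.577294) = 319.5882 km
N4: √((-2.6336·111.32)² + (1.1340·63.96)²) = √(85950.027977 + 5260.693739) = 302.0111 km
N5: √((2.9625·111.32)² + (4.6119·63.96)²) = √(108758.476010 + 87011.503683) = 442.4590 km
N6: √((-2.5867·111.32)² + (0.0462·63.96)²) = √(82916.034102 + 8.731741) = 287.9666 km
N7: √((1.0587·111.32)² + (3.4224·63.96)²) = √(13889.679399 + 47915.767022) = 248.6070 km
N8: √((3.5875·111.32)² + (-2.1159·63.96)²) = √(159488.808960 + 18315.011145) = 421.6679 km
N9: √((-1.4994·111.32)² + (-1.7037·63.96)²) = √(27860.019005 + 11874.167119) = 199.3344 km
N10: √((1.0317·111.32)² + (-2.5696·63.96)²) = √(13190.256968 + 27011.453682) = 200.5036 km
N11: √((2.0770·111.32)² + (-1.3260·63.96)²) = √(53458.822471 + 7192.898936) = 246.2757 km
N12: √((4.2037·111.32)² + (-3.1154·63.96)²) = √(218982.709370 + 39704.939745) = 508.6135 km
N13: √((0.0941·111.32)² + (2.9368·63.96)²) = √(109.730066 + 35283.012060) = 188.1296 km
N14: √((3.6215·111.32)² + (4.3296·63.96)²) = √(162526.197415 + 76685.359871) = 489.0926 km
N15: √((0.2723·111.32)² + (-3.1620·63.96)²) = √(918.843776 + 40901.632412) = 204.5006 km
Minimum: N13 at 188.1296 km.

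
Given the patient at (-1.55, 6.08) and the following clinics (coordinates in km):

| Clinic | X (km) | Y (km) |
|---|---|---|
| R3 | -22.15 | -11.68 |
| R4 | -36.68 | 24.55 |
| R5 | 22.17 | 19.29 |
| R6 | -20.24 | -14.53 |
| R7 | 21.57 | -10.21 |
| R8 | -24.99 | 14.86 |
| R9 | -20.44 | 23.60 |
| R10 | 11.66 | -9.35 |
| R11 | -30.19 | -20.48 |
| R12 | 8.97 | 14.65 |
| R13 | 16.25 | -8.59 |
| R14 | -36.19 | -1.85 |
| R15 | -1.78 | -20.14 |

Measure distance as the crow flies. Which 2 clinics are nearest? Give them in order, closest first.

R12, R10

Distances from (-1.55, 6.08):
R3: 27.20 km
R4: 39.69 km
R5: 27.15 km
R6: 27.82 km
R7: 28.28 km
R8: 25.03 km
R9: 25.76 km
R10: 20.31 km
R11: 39.06 km
R12: 13.57 km
R13: 23.07 km
R14: 35.54 km
R15: 26.22 km
Sorted: R12 (13.57 km) < R10 (20.31 km) < R13 (23.07 km) < R8 (25.03 km) < …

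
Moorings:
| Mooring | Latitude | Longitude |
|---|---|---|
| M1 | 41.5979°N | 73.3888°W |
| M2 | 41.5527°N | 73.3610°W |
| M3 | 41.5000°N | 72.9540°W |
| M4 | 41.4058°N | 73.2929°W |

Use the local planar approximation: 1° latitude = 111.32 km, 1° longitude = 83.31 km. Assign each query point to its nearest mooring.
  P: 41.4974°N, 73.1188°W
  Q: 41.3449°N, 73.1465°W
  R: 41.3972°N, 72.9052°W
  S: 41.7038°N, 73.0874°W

P→M3; Q→M4; R→M3; S→M3

P at 41.4974°N, 73.1188°W:
  M1: 25.1223 km
  M2: 21.0959 km
  M3: 13.7325 km
  M4: 17.7299 km
  → nearest: M3 (13.7325 km)
Q at 41.3449°N, 73.1465°W:
  M1: 34.6509 km
  M2: 29.2308 km
  M3: 23.5647 km
  M4: 13.9541 km
  → nearest: M4 (13.9541 km)
R at 41.3972°N, 72.9052°W:
  M1: 46.0689 km
  M2: 41.7321 km
  M3: 12.1444 km
  M4: 32.3135 km
  → nearest: M3 (12.1444 km)
S at 41.7038°N, 73.0874°W:
  M1: 27.7393 km
  M2: 28.3280 km
  M3: 25.2629 km
  M4: 37.3306 km
  → nearest: M3 (25.2629 km)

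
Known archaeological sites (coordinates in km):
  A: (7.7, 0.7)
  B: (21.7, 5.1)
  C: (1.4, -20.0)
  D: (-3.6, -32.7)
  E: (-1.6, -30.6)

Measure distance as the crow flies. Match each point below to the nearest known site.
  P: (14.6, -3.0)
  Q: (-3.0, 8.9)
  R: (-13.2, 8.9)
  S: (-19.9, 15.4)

P→A; Q→A; R→A; S→A

P at (14.6, -3.0):
  A: 7.8 km
  B: 10.8 km
  C: 21.5 km
  D: 34.8 km
  E: 32.0 km
  → nearest: A (7.8 km)
Q at (-3.0, 8.9):
  A: 13.5 km
  B: 25.0 km
  C: 29.2 km
  D: 41.6 km
  E: 39.5 km
  → nearest: A (13.5 km)
R at (-13.2, 8.9):
  A: 22.5 km
  B: 35.1 km
  C: 32.4 km
  D: 42.7 km
  E: 41.2 km
  → nearest: A (22.5 km)
S at (-19.9, 15.4):
  A: 31.3 km
  B: 42.9 km
  C: 41.3 km
  D: 50.8 km
  E: 49.5 km
  → nearest: A (31.3 km)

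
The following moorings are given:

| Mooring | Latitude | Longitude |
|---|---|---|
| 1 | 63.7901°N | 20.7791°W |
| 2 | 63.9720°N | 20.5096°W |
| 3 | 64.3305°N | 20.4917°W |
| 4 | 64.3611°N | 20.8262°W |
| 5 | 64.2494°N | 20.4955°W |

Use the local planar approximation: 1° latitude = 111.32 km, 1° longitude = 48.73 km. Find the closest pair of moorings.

Pairwise distances:
1–2: √((0.1819·111.32)² + (0.2695·48.73)²) = √(410.026375 + 172.468729) = 24.1349 km
1–3: √((0.5404·111.32)² + (0.2874·48.73)²) = √(3618.904112 + 196.140081) = 61.7660 km
1–4: √((0.5710·111.32)² + (-0.0471·48.73)²) = √(4040.346500 + 5.267865) = 63.6051 km
1–5: √((0.4593·111.32)² + (0.2836·48.73)²) = √(2614.202864 + 190.987646) = 52.9640 km
2–3: √((0.3585·111.32)² + (0.0179·48.73)²) = √(1592.666024 + 0.760850) = 39.9178 km
2–4: √((0.3891·111.32)² + (-0.3166·48.73)²) = √(1876.155613 + 238.020654) = 45.9802 km
2–5: √((0.2774·111.32)² + (0.0141·48.73)²) = √(953.584776 + 0.472097) = 30.8878 km
3–4: √((0.0306·111.32)² + (-0.3345·48.73)²) = √(11.603506 + 265.696031) = 16.6523 km
3–5: √((-0.0811·111.32)² + (-0.0038·48.73)²) = √(81.505723 + 0.034289) = 9.0300 km
4–5: √((-0.1117·111.32)² + (0.3307·48.73)²) = √(154.615398 + 259.693580) = 20.3546 km
Closest pair: 3–5 at 9.0300 km.

3 and 5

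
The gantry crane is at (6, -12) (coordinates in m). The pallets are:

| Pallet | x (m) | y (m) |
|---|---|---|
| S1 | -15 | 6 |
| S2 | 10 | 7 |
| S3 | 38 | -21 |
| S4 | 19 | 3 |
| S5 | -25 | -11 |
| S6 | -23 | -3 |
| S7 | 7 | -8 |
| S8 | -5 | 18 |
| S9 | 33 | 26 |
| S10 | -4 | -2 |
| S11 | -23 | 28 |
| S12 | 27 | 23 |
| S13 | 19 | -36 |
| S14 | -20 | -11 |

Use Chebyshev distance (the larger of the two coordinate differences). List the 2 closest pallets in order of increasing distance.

S7, S10

Distances from (6, -12):
S1: 21 m
S2: 19 m
S3: 32 m
S4: 15 m
S5: 31 m
S6: 29 m
S7: 4 m
S8: 30 m
S9: 38 m
S10: 10 m
S11: 40 m
S12: 35 m
S13: 24 m
S14: 26 m
Sorted: S7 (4 m) < S10 (10 m) < S4 (15 m) < S2 (19 m) < …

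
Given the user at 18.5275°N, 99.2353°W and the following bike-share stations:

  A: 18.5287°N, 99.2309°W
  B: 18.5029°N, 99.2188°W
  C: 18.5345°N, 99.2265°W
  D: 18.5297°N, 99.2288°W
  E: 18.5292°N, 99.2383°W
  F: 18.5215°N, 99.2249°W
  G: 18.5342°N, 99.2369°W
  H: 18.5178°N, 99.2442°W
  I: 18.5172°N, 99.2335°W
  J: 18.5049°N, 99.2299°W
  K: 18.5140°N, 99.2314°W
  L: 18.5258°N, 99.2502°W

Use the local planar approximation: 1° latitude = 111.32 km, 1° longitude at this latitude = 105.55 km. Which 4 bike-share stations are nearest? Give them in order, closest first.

E, A, D, G

Distances from 18.5275°N, 99.2353°W:
A: 0.4833 km
B: 3.2454 km
C: 1.2124 km
D: 0.7285 km
E: 0.3689 km
F: 1.2850 km
G: 0.7647 km
H: 1.4312 km
I: 1.1622 km
J: 2.5796 km
K: 1.5582 km
L: 1.5840 km
Sorted: E (0.3689 km) < A (0.4833 km) < D (0.7285 km) < G (0.7647 km) < I (1.1622 km) < C (1.2124 km) < …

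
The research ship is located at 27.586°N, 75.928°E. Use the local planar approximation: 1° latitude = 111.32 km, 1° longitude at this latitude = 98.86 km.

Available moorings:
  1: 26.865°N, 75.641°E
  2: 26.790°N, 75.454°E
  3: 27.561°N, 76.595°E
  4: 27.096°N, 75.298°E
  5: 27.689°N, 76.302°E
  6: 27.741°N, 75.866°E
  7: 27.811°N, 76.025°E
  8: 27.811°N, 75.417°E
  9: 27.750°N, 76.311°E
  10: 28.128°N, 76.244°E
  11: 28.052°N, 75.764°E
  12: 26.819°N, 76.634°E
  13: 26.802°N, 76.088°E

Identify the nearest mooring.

Distances from 27.586°N, 75.928°E:
1: 85.129 km
2: 100.238 km
3: 65.998 km
4: 82.791 km
5: 38.711 km
6: 18.311 km
7: 26.820 km
8: 56.386 km
9: 42.035 km
10: 67.943 km
11: 54.350 km
12: 110.279 km
13: 88.697 km
Minimum: 6 at 18.311 km.

6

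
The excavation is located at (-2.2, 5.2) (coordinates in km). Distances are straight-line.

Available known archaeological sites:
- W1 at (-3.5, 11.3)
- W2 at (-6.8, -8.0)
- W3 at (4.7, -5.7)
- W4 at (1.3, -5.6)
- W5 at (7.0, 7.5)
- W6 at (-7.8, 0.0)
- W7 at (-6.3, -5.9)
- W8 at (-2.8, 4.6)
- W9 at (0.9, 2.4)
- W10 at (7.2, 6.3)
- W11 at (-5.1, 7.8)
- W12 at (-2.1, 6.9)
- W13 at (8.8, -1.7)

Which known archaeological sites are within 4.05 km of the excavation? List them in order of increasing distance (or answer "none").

W8, W12, W11

Distances from (-2.2, 5.2):
W1: √((-1.3)² + (6.1)²) = √(1.6900 + 37.2100) = 6.24 km
W2: √((-4.6)² + (-13.2)²) = √(21.1600 + 174.2400) = 13.98 km
W3: √((6.9)² + (-10.9)²) = √(47.6100 + 118.8100) = 12.90 km
W4: √((3.5)² + (-10.8)²) = √(12.2500 + 116.6400) = 11.35 km
W5: √((9.2)² + (2.3)²) = √(84.6400 + 5.2900) = 9.48 km
W6: √((-5.6)² + (-5.2)²) = √(31.3600 + 27.0400) = 7.64 km
W7: √((-4.1)² + (-11.1)²) = √(16.8100 + 123.2100) = 11.83 km
W8: √((-0.6)² + (-0.6)²) = √(0.3600 + 0.3600) = 0.85 km
W9: √((3.1)² + (-2.8)²) = √(9.6100 + 7.8400) = 4.18 km
W10: √((9.4)² + (1.1)²) = √(88.3600 + 1.2100) = 9.46 km
W11: √((-2.9)² + (2.6)²) = √(8.4100 + 6.7600) = 3.89 km
W12: √((0.1)² + (1.7)²) = √(0.0100 + 2.8900) = 1.70 km
W13: √((11.0)² + (-6.9)²) = √(121.0000 + 47.6100) = 12.98 km
Threshold 4.05 km: W8 (0.85 km), W12 (1.70 km), W11 (3.89 km) are within range.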